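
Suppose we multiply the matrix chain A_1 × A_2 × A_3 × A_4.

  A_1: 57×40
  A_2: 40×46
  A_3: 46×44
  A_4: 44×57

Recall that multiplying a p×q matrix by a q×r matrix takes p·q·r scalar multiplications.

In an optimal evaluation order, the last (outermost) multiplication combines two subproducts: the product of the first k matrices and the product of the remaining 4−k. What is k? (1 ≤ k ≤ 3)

Adjacent pairs: A_1A_2 = 57·40·46 = 104880; A_2A_3 = 40·46·44 = 80960; A_3A_4 = 46·44·57 = 115368.
Length 3: A_1..A_3: k=1: 0+80960+57·40·44=181280; k=2: 104880+0+57·46·44=220248 → min 181280 | A_2..A_4: k=2: 0+115368+40·46·57=220248; k=3: 80960+0+40·44·57=181280 → min 181280.
Top-level splits: k=1: (A_1..A_1)·(A_2..A_4) → 0+181280+57·40·57 = 311240; k=2: (A_1..A_2)·(A_3..A_4) → 104880+115368+57·46·57 = 369702; k=3: (A_1..A_3)·(A_4..A_4) → 181280+0+57·44·57 = 324236.
Best split is after A_1, i.e. k = 1.

1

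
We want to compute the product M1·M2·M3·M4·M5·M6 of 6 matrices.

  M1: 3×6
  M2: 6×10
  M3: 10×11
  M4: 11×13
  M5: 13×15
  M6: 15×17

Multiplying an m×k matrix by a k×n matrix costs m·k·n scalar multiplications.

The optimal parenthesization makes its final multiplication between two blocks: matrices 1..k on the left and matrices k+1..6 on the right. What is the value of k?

Adjacent pairs: M1M2 = 3·6·10 = 180; M2M3 = 6·10·11 = 660; M3M4 = 10·11·13 = 1430; M4M5 = 11·13·15 = 2145; M5M6 = 13·15·17 = 3315.
Length 3: M1..M3: k=1: 0+660+3·6·11=858; k=2: 180+0+3·10·11=510 → min 510 | M2..M4: k=2: 0+1430+6·10·13=2210; k=3: 660+0+6·11·13=1518 → min 1518 | M3..M5: k=3: 0+2145+10·11·15=3795; k=4: 1430+0+10·13·15=3380 → min 3380 | M4..M6: k=4: 0+3315+11·13·17=5746; k=5: 2145+0+11·15·17=4950 → min 4950.
Length 4: M1..M4: k=1: 0+1518+3·6·13=1752; k=2: 180+1430+3·10·13=2000; k=3: 510+0+3·11·13=939 → min 939 | M2..M5: k=2: 0+3380+6·10·15=4280; k=3: 660+2145+6·11·15=3795; k=4: 1518+0+6·13·15=2688 → min 2688 | M3..M6: k=3: 0+4950+10·11·17=6820; k=4: 1430+3315+10·13·17=6955; k=5: 3380+0+10·15·17=5930 → min 5930.
Length 5: M1..M5: k=1: 0+2688+3·6·15=2958; k=2: 180+3380+3·10·15=4010; k=3: 510+2145+3·11·15=3150; k=4: 939+0+3·13·15=1524 → min 1524 | M2..M6: k=2: 0+5930+6·10·17=6950; k=3: 660+4950+6·11·17=6732; k=4: 1518+3315+6·13·17=6159; k=5: 2688+0+6·15·17=4218 → min 4218.
Top-level splits: k=1: (M1..M1)·(M2..M6) → 0+4218+3·6·17 = 4524; k=2: (M1..M2)·(M3..M6) → 180+5930+3·10·17 = 6620; k=3: (M1..M3)·(M4..M6) → 510+4950+3·11·17 = 6021; k=4: (M1..M4)·(M5..M6) → 939+3315+3·13·17 = 4917; k=5: (M1..M5)·(M6..M6) → 1524+0+3·15·17 = 2289.
Best split is after M5, i.e. k = 5.

5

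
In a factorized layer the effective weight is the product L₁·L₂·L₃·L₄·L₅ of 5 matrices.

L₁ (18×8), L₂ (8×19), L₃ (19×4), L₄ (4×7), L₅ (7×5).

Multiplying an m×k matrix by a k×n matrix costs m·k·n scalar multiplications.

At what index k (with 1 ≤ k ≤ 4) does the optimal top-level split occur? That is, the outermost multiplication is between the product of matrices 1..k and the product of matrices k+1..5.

1

Adjacent pairs: L₁L₂ = 18·8·19 = 2736; L₂L₃ = 8·19·4 = 608; L₃L₄ = 19·4·7 = 532; L₄L₅ = 4·7·5 = 140.
Length 3: L₁..L₃: k=1: 0+608+18·8·4=1184; k=2: 2736+0+18·19·4=4104 → min 1184 | L₂..L₄: k=2: 0+532+8·19·7=1596; k=3: 608+0+8·4·7=832 → min 832 | L₃..L₅: k=3: 0+140+19·4·5=520; k=4: 532+0+19·7·5=1197 → min 520.
Length 4: L₁..L₄: k=1: 0+832+18·8·7=1840; k=2: 2736+532+18·19·7=5662; k=3: 1184+0+18·4·7=1688 → min 1688 | L₂..L₅: k=2: 0+520+8·19·5=1280; k=3: 608+140+8·4·5=908; k=4: 832+0+8·7·5=1112 → min 908.
Top-level splits: k=1: (L₁..L₁)·(L₂..L₅) → 0+908+18·8·5 = 1628; k=2: (L₁..L₂)·(L₃..L₅) → 2736+520+18·19·5 = 4966; k=3: (L₁..L₃)·(L₄..L₅) → 1184+140+18·4·5 = 1684; k=4: (L₁..L₄)·(L₅..L₅) → 1688+0+18·7·5 = 2318.
Best split is after L₁, i.e. k = 1.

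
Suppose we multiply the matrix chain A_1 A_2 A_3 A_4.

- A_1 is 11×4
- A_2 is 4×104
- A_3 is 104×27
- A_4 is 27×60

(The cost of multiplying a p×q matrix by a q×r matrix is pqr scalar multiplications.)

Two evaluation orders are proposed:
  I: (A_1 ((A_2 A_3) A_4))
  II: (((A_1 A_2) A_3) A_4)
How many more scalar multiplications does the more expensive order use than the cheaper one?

32932

Order I = (A_1 ((A_2 A_3) A_4)): (A_2 A_3): 4×104 by 104×27 → 4×27, cost 4·104·27 = 11232; ((A_2 A_3) A_4): 4×27 by 27×60 → 4×60, cost 4·27·60 = 6480; cumulative 17712; (A_1 ((A_2 A_3) A_4)): 11×4 by 4×60 → 11×60, cost 11·4·60 = 2640; cumulative 20352. Total 20352.
Order II = (((A_1 A_2) A_3) A_4): (A_1 A_2): 11×4 by 4×104 → 11×104, cost 11·4·104 = 4576; ((A_1 A_2) A_3): 11×104 by 104×27 → 11×27, cost 11·104·27 = 30888; cumulative 35464; (((A_1 A_2) A_3) A_4): 11×27 by 27×60 → 11×60, cost 11·27·60 = 17820; cumulative 53284. Total 53284.
Difference: |20352 − 53284| = 32932.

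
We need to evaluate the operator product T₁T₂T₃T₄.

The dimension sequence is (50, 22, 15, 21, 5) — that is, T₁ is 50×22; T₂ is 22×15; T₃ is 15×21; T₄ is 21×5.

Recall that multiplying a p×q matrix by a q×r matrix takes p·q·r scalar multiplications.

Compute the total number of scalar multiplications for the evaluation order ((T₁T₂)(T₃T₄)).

21825

(T₁T₂): 50×22 by 22×15 → 50×15, cost 50·22·15 = 16500
(T₃T₄): 15×21 by 21×5 → 15×5, cost 15·21·5 = 1575
((T₁T₂)(T₃T₄)): 50×15 by 15×5 → 50×5, cost 50·15·5 = 3750; cumulative 21825
Total: 21825 scalar multiplications.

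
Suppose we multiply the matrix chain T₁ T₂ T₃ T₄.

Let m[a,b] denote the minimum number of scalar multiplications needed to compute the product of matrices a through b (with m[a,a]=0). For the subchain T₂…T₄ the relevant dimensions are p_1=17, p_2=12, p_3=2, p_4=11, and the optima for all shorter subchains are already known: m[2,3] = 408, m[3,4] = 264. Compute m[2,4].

m[2,4] = min over k∈[2,3] of m[2,k]+m[k+1,4]+p_{1}·p_k·p_{4}.
k=2: 0 + 264 + 17·12·11 = 2508; k=3: 408 + 0 + 17·2·11 = 782.
Minimum: 782 at k=3.

782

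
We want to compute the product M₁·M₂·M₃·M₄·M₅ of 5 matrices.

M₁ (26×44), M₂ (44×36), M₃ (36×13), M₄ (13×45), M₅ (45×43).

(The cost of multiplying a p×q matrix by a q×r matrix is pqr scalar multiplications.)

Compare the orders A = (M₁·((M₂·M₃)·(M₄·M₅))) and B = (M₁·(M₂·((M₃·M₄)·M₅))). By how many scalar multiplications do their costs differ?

88489

Order A = (M₁·((M₂·M₃)·(M₄·M₅))): (M₂·M₃): 44×36 by 36×13 → 44×13, cost 44·36·13 = 20592; (M₄·M₅): 13×45 by 45×43 → 13×43, cost 13·45·43 = 25155; ((M₂·M₃)·(M₄·M₅)): 44×13 by 13×43 → 44×43, cost 44·13·43 = 24596; cumulative 70343; (M₁·((M₂·M₃)·(M₄·M₅))): 26×44 by 44×43 → 26×43, cost 26·44·43 = 49192; cumulative 119535. Total 119535.
Order B = (M₁·(M₂·((M₃·M₄)·M₅))): (M₃·M₄): 36×13 by 13×45 → 36×45, cost 36·13·45 = 21060; ((M₃·M₄)·M₅): 36×45 by 45×43 → 36×43, cost 36·45·43 = 69660; cumulative 90720; (M₂·((M₃·M₄)·M₅)): 44×36 by 36×43 → 44×43, cost 44·36·43 = 68112; cumulative 158832; (M₁·(M₂·((M₃·M₄)·M₅))): 26×44 by 44×43 → 26×43, cost 26·44·43 = 49192; cumulative 208024. Total 208024.
Difference: |119535 − 208024| = 88489.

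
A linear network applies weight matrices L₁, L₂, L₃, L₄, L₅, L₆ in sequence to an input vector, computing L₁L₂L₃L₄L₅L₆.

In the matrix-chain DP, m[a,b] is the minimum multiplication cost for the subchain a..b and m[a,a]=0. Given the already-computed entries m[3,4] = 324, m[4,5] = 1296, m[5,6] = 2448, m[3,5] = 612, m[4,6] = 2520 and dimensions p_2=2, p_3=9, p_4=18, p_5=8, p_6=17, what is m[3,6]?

884

m[3,6] = min over k∈[3,5] of m[3,k]+m[k+1,6]+p_{2}·p_k·p_{6}.
k=3: 0 + 2520 + 2·9·17 = 2826; k=4: 324 + 2448 + 2·18·17 = 3384; k=5: 612 + 0 + 2·8·17 = 884.
Minimum: 884 at k=5.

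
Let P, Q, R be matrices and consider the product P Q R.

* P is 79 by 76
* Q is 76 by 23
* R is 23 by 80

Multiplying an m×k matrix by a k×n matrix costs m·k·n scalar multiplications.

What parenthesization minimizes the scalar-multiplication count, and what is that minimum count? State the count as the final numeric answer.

(P (Q R)): cost 620160.
((P Q) R): cost 283452.
Optimal: ((P Q) R) with cost 283452.

283452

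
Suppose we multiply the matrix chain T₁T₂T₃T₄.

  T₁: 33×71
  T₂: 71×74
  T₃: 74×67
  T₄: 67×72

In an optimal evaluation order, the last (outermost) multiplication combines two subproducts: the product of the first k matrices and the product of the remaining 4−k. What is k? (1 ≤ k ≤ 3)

3

Adjacent pairs: T₁T₂ = 33·71·74 = 173382; T₂T₃ = 71·74·67 = 352018; T₃T₄ = 74·67·72 = 356976.
Length 3: T₁..T₃: k=1: 0+352018+33·71·67=508999; k=2: 173382+0+33·74·67=336996 → min 336996 | T₂..T₄: k=2: 0+356976+71·74·72=735264; k=3: 352018+0+71·67·72=694522 → min 694522.
Top-level splits: k=1: (T₁..T₁)·(T₂..T₄) → 0+694522+33·71·72 = 863218; k=2: (T₁..T₂)·(T₃..T₄) → 173382+356976+33·74·72 = 706182; k=3: (T₁..T₃)·(T₄..T₄) → 336996+0+33·67·72 = 496188.
Best split is after T₃, i.e. k = 3.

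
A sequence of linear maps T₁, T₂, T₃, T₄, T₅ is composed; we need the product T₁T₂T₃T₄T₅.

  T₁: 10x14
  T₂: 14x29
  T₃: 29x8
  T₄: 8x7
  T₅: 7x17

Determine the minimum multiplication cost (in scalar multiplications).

6118

Adjacent pairs: T₁T₂ = 10·14·29 = 4060; T₂T₃ = 14·29·8 = 3248; T₃T₄ = 29·8·7 = 1624; T₄T₅ = 8·7·17 = 952.
Length 3: T₁..T₃: k=1: 0+3248+10·14·8=4368; k=2: 4060+0+10·29·8=6380 → min 4368 | T₂..T₄: k=2: 0+1624+14·29·7=4466; k=3: 3248+0+14·8·7=4032 → min 4032 | T₃..T₅: k=3: 0+952+29·8·17=4896; k=4: 1624+0+29·7·17=5075 → min 4896.
Length 4: T₁..T₄: k=1: 0+4032+10·14·7=5012; k=2: 4060+1624+10·29·7=7714; k=3: 4368+0+10·8·7=4928 → min 4928 | T₂..T₅: k=2: 0+4896+14·29·17=11798; k=3: 3248+952+14·8·17=6104; k=4: 4032+0+14·7·17=5698 → min 5698.
Length 5: T₁..T₅: k=1: 0+5698+10·14·17=8078; k=2: 4060+4896+10·29·17=13886; k=3: 4368+952+10·8·17=6680; k=4: 4928+0+10·7·17=6118 → min 6118.
Optimal order: (((T₁(T₂T₃))T₄)T₅) with cost 6118.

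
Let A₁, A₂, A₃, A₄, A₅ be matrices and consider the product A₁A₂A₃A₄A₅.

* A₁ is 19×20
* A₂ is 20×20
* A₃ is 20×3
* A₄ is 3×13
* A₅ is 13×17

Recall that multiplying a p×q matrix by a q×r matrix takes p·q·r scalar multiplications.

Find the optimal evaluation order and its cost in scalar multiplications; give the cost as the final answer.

Adjacent pairs: A₁A₂ = 19·20·20 = 7600; A₂A₃ = 20·20·3 = 1200; A₃A₄ = 20·3·13 = 780; A₄A₅ = 3·13·17 = 663.
Length 3: A₁..A₃: k=1: 0+1200+19·20·3=2340; k=2: 7600+0+19·20·3=8740 → min 2340 | A₂..A₄: k=2: 0+780+20·20·13=5980; k=3: 1200+0+20·3·13=1980 → min 1980 | A₃..A₅: k=3: 0+663+20·3·17=1683; k=4: 780+0+20·13·17=5200 → min 1683.
Length 4: A₁..A₄: k=1: 0+1980+19·20·13=6920; k=2: 7600+780+19·20·13=13320; k=3: 2340+0+19·3·13=3081 → min 3081 | A₂..A₅: k=2: 0+1683+20·20·17=8483; k=3: 1200+663+20·3·17=2883; k=4: 1980+0+20·13·17=6400 → min 2883.
Length 5: A₁..A₅: k=1: 0+2883+19·20·17=9343; k=2: 7600+1683+19·20·17=15743; k=3: 2340+663+19·3·17=3972; k=4: 3081+0+19·13·17=7280 → min 3972.
Optimal parenthesization: ((A₁(A₂A₃))(A₄A₅)) with cost 3972.

3972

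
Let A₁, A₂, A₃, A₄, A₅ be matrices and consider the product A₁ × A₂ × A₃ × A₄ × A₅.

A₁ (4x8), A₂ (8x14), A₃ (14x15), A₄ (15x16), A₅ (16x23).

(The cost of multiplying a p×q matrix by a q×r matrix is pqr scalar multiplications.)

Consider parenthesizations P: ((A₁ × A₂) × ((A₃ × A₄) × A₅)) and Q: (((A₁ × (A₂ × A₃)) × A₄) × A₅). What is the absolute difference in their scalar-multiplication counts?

5656

Order P = ((A₁ × A₂) × ((A₃ × A₄) × A₅)): (A₁ × A₂): 4×8 by 8×14 → 4×14, cost 4·8·14 = 448; (A₃ × A₄): 14×15 by 15×16 → 14×16, cost 14·15·16 = 3360; ((A₃ × A₄) × A₅): 14×16 by 16×23 → 14×23, cost 14·16·23 = 5152; cumulative 8512; ((A₁ × A₂) × ((A₃ × A₄) × A₅)): 4×14 by 14×23 → 4×23, cost 4·14·23 = 1288; cumulative 10248. Total 10248.
Order Q = (((A₁ × (A₂ × A₃)) × A₄) × A₅): (A₂ × A₃): 8×14 by 14×15 → 8×15, cost 8·14·15 = 1680; (A₁ × (A₂ × A₃)): 4×8 by 8×15 → 4×15, cost 4·8·15 = 480; cumulative 2160; ((A₁ × (A₂ × A₃)) × A₄): 4×15 by 15×16 → 4×16, cost 4·15·16 = 960; cumulative 3120; (((A₁ × (A₂ × A₃)) × A₄) × A₅): 4×16 by 16×23 → 4×23, cost 4·16·23 = 1472; cumulative 4592. Total 4592.
Difference: |10248 − 4592| = 5656.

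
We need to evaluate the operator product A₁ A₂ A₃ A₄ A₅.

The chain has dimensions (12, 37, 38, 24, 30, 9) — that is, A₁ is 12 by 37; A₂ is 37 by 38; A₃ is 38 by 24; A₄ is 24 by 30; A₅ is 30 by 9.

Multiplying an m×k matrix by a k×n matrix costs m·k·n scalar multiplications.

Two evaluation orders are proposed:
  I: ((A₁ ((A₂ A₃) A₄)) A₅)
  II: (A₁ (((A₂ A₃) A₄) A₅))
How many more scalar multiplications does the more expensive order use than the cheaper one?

2574

Order I = ((A₁ ((A₂ A₃) A₄)) A₅): (A₂ A₃): 37×38 by 38×24 → 37×24, cost 37·38·24 = 33744; ((A₂ A₃) A₄): 37×24 by 24×30 → 37×30, cost 37·24·30 = 26640; cumulative 60384; (A₁ ((A₂ A₃) A₄)): 12×37 by 37×30 → 12×30, cost 12·37·30 = 13320; cumulative 73704; ((A₁ ((A₂ A₃) A₄)) A₅): 12×30 by 30×9 → 12×9, cost 12·30·9 = 3240; cumulative 76944. Total 76944.
Order II = (A₁ (((A₂ A₃) A₄) A₅)): (A₂ A₃): 37×38 by 38×24 → 37×24, cost 37·38·24 = 33744; ((A₂ A₃) A₄): 37×24 by 24×30 → 37×30, cost 37·24·30 = 26640; cumulative 60384; (((A₂ A₃) A₄) A₅): 37×30 by 30×9 → 37×9, cost 37·30·9 = 9990; cumulative 70374; (A₁ (((A₂ A₃) A₄) A₅)): 12×37 by 37×9 → 12×9, cost 12·37·9 = 3996; cumulative 74370. Total 74370.
Difference: |76944 − 74370| = 2574.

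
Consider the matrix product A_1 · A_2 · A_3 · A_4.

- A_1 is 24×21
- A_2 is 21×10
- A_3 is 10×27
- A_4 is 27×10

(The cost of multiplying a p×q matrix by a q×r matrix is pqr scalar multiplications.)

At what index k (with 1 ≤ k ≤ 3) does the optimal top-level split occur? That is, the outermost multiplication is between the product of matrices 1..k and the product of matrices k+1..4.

1

Adjacent pairs: A_1A_2 = 24·21·10 = 5040; A_2A_3 = 21·10·27 = 5670; A_3A_4 = 10·27·10 = 2700.
Length 3: A_1..A_3: k=1: 0+5670+24·21·27=19278; k=2: 5040+0+24·10·27=11520 → min 11520 | A_2..A_4: k=2: 0+2700+21·10·10=4800; k=3: 5670+0+21·27·10=11340 → min 4800.
Top-level splits: k=1: (A_1..A_1)·(A_2..A_4) → 0+4800+24·21·10 = 9840; k=2: (A_1..A_2)·(A_3..A_4) → 5040+2700+24·10·10 = 10140; k=3: (A_1..A_3)·(A_4..A_4) → 11520+0+24·27·10 = 18000.
Best split is after A_1, i.e. k = 1.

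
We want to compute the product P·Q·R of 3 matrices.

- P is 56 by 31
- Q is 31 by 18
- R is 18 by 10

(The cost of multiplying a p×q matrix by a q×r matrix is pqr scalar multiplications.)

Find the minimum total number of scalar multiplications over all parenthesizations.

22940

Order (P·(Q·R)): (Q·R): 31×18 by 18×10 → 31×10, cost 31·18·10 = 5580; (P·(Q·R)): 56×31 by 31×10 → 56×10, cost 56·31·10 = 17360; cumulative 22940. Total 22940.
Order ((P·Q)·R): (P·Q): 56×31 by 31×18 → 56×18, cost 56·31·18 = 31248; ((P·Q)·R): 56×18 by 18×10 → 56×10, cost 56·18·10 = 10080; cumulative 41328. Total 41328.
Minimum: 22940.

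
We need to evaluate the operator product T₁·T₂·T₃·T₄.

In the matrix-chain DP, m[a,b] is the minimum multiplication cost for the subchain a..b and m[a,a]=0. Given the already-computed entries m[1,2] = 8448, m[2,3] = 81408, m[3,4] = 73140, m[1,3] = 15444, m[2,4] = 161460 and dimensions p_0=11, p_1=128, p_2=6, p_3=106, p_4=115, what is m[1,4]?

m[1,4] = min over k∈[1,3] of m[1,k]+m[k+1,4]+p_{0}·p_k·p_{4}.
k=1: 0 + 161460 + 11·128·115 = 323380; k=2: 8448 + 73140 + 11·6·115 = 89178; k=3: 15444 + 0 + 11·106·115 = 149534.
Minimum: 89178 at k=2.

89178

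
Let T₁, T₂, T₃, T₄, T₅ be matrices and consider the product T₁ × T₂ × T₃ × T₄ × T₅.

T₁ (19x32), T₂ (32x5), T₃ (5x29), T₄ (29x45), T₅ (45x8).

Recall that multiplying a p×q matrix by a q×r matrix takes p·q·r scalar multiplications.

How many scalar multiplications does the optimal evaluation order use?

Adjacent pairs: T₁T₂ = 19·32·5 = 3040; T₂T₃ = 32·5·29 = 4640; T₃T₄ = 5·29·45 = 6525; T₄T₅ = 29·45·8 = 10440.
Length 3: T₁..T₃: k=1: 0+4640+19·32·29=22272; k=2: 3040+0+19·5·29=5795 → min 5795 | T₂..T₄: k=2: 0+6525+32·5·45=13725; k=3: 4640+0+32·29·45=46400 → min 13725 | T₃..T₅: k=3: 0+10440+5·29·8=11600; k=4: 6525+0+5·45·8=8325 → min 8325.
Length 4: T₁..T₄: k=1: 0+13725+19·32·45=41085; k=2: 3040+6525+19·5·45=13840; k=3: 5795+0+19·29·45=30590 → min 13840 | T₂..T₅: k=2: 0+8325+32·5·8=9605; k=3: 4640+10440+32·29·8=22504; k=4: 13725+0+32·45·8=25245 → min 9605.
Length 5: T₁..T₅: k=1: 0+9605+19·32·8=14469; k=2: 3040+8325+19·5·8=12125; k=3: 5795+10440+19·29·8=20643; k=4: 13840+0+19·45·8=20680 → min 12125.
Optimal order: ((T₁ × T₂) × ((T₃ × T₄) × T₅)) with cost 12125.

12125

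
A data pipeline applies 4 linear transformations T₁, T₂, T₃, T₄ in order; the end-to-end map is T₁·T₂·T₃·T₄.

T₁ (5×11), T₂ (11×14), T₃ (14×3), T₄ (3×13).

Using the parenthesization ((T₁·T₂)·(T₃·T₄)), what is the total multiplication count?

2226

(T₁·T₂): 5×11 by 11×14 → 5×14, cost 5·11·14 = 770
(T₃·T₄): 14×3 by 3×13 → 14×13, cost 14·3·13 = 546
((T₁·T₂)·(T₃·T₄)): 5×14 by 14×13 → 5×13, cost 5·14·13 = 910; cumulative 2226
Total: 2226 scalar multiplications.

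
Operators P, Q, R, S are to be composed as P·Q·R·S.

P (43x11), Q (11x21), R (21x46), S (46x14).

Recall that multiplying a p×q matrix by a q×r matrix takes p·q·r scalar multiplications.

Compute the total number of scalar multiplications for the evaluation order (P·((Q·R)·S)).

(Q·R): 11×21 by 21×46 → 11×46, cost 11·21·46 = 10626
((Q·R)·S): 11×46 by 46×14 → 11×14, cost 11·46·14 = 7084; cumulative 17710
(P·((Q·R)·S)): 43×11 by 11×14 → 43×14, cost 43·11·14 = 6622; cumulative 24332
Total: 24332 scalar multiplications.

24332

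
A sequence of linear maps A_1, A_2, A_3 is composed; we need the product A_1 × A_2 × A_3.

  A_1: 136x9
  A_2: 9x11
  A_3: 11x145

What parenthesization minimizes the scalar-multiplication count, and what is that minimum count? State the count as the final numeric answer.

(A_1 × (A_2 × A_3)): cost 191835.
((A_1 × A_2) × A_3): cost 230384.
Optimal: (A_1 × (A_2 × A_3)) with cost 191835.

191835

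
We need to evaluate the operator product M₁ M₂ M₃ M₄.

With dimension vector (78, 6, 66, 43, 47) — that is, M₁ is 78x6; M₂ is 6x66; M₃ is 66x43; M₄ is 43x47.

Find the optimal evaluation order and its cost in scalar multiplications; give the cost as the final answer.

51150

Adjacent pairs: M₁M₂ = 78·6·66 = 30888; M₂M₃ = 6·66·43 = 17028; M₃M₄ = 66·43·47 = 133386.
Length 3: M₁..M₃: k=1: 0+17028+78·6·43=37152; k=2: 30888+0+78·66·43=252252 → min 37152 | M₂..M₄: k=2: 0+133386+6·66·47=151998; k=3: 17028+0+6·43·47=29154 → min 29154.
Length 4: M₁..M₄: k=1: 0+29154+78·6·47=51150; k=2: 30888+133386+78·66·47=406230; k=3: 37152+0+78·43·47=194790 → min 51150.
Optimal parenthesization: (M₁ ((M₂ M₃) M₄)) with cost 51150.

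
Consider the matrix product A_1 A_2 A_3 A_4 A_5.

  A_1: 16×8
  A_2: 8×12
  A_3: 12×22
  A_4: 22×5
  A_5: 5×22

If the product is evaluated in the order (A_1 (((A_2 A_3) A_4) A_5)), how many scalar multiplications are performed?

6688

(A_2 A_3): 8×12 by 12×22 → 8×22, cost 8·12·22 = 2112
((A_2 A_3) A_4): 8×22 by 22×5 → 8×5, cost 8·22·5 = 880; cumulative 2992
(((A_2 A_3) A_4) A_5): 8×5 by 5×22 → 8×22, cost 8·5·22 = 880; cumulative 3872
(A_1 (((A_2 A_3) A_4) A_5)): 16×8 by 8×22 → 16×22, cost 16·8·22 = 2816; cumulative 6688
Total: 6688 scalar multiplications.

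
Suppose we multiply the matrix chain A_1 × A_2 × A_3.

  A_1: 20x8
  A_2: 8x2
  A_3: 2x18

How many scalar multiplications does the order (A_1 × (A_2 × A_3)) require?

3168

(A_2 × A_3): 8×2 by 2×18 → 8×18, cost 8·2·18 = 288
(A_1 × (A_2 × A_3)): 20×8 by 8×18 → 20×18, cost 20·8·18 = 2880; cumulative 3168
Total: 3168 scalar multiplications.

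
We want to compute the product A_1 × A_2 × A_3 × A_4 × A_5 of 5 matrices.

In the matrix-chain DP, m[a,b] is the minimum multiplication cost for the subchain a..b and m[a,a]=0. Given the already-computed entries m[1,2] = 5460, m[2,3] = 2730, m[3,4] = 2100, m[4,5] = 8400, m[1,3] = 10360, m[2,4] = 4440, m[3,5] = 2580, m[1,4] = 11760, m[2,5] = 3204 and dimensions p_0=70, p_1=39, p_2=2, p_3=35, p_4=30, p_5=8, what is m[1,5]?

m[1,5] = min over k∈[1,4] of m[1,k]+m[k+1,5]+p_{0}·p_k·p_{5}.
k=1: 0 + 3204 + 70·39·8 = 25044; k=2: 5460 + 2580 + 70·2·8 = 9160; k=3: 10360 + 8400 + 70·35·8 = 38360; k=4: 11760 + 0 + 70·30·8 = 28560.
Minimum: 9160 at k=2.

9160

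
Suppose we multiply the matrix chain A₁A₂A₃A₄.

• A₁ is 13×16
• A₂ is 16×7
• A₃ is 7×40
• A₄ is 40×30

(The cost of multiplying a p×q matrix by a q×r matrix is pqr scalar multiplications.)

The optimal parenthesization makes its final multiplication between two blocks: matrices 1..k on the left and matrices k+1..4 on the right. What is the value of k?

Adjacent pairs: A₁A₂ = 13·16·7 = 1456; A₂A₃ = 16·7·40 = 4480; A₃A₄ = 7·40·30 = 8400.
Length 3: A₁..A₃: k=1: 0+4480+13·16·40=12800; k=2: 1456+0+13·7·40=5096 → min 5096 | A₂..A₄: k=2: 0+8400+16·7·30=11760; k=3: 4480+0+16·40·30=23680 → min 11760.
Top-level splits: k=1: (A₁..A₁)·(A₂..A₄) → 0+11760+13·16·30 = 18000; k=2: (A₁..A₂)·(A₃..A₄) → 1456+8400+13·7·30 = 12586; k=3: (A₁..A₃)·(A₄..A₄) → 5096+0+13·40·30 = 20696.
Best split is after A₂, i.e. k = 2.

2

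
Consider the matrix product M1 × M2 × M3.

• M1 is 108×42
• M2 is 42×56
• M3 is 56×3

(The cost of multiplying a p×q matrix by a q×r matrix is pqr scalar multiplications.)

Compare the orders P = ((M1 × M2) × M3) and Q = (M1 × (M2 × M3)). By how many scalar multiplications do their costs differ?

Order P = ((M1 × M2) × M3): (M1 × M2): 108×42 by 42×56 → 108×56, cost 108·42·56 = 254016; ((M1 × M2) × M3): 108×56 by 56×3 → 108×3, cost 108·56·3 = 18144; cumulative 272160. Total 272160.
Order Q = (M1 × (M2 × M3)): (M2 × M3): 42×56 by 56×3 → 42×3, cost 42·56·3 = 7056; (M1 × (M2 × M3)): 108×42 by 42×3 → 108×3, cost 108·42·3 = 13608; cumulative 20664. Total 20664.
Difference: |272160 − 20664| = 251496.

251496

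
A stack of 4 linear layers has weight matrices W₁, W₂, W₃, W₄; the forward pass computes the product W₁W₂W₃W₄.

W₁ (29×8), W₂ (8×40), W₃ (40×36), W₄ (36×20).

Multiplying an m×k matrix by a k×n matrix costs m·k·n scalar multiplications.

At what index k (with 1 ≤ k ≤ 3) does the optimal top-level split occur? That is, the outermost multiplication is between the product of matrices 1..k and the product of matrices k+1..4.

1

Adjacent pairs: W₁W₂ = 29·8·40 = 9280; W₂W₃ = 8·40·36 = 11520; W₃W₄ = 40·36·20 = 28800.
Length 3: W₁..W₃: k=1: 0+11520+29·8·36=19872; k=2: 9280+0+29·40·36=51040 → min 19872 | W₂..W₄: k=2: 0+28800+8·40·20=35200; k=3: 11520+0+8·36·20=17280 → min 17280.
Top-level splits: k=1: (W₁..W₁)·(W₂..W₄) → 0+17280+29·8·20 = 21920; k=2: (W₁..W₂)·(W₃..W₄) → 9280+28800+29·40·20 = 61280; k=3: (W₁..W₃)·(W₄..W₄) → 19872+0+29·36·20 = 40752.
Best split is after W₁, i.e. k = 1.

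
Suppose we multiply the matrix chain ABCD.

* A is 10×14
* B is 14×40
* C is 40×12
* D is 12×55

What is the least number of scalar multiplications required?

Adjacent pairs: AB = 10·14·40 = 5600; BC = 14·40·12 = 6720; CD = 40·12·55 = 26400.
Length 3: A..C: k=1: 0+6720+10·14·12=8400; k=2: 5600+0+10·40·12=10400 → min 8400 | B..D: k=2: 0+26400+14·40·55=57200; k=3: 6720+0+14·12·55=15960 → min 15960.
Length 4: A..D: k=1: 0+15960+10·14·55=23660; k=2: 5600+26400+10·40·55=54000; k=3: 8400+0+10·12·55=15000 → min 15000.
Optimal order: ((A(BC))D) with cost 15000.

15000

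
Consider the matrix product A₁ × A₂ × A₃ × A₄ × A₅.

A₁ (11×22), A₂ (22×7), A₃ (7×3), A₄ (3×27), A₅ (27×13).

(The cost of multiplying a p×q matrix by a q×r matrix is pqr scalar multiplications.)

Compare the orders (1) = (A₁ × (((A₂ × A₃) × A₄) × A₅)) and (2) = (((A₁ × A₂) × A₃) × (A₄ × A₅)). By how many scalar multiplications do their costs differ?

9705

Order (1) = (A₁ × (((A₂ × A₃) × A₄) × A₅)): (A₂ × A₃): 22×7 by 7×3 → 22×3, cost 22·7·3 = 462; ((A₂ × A₃) × A₄): 22×3 by 3×27 → 22×27, cost 22·3·27 = 1782; cumulative 2244; (((A₂ × A₃) × A₄) × A₅): 22×27 by 27×13 → 22×13, cost 22·27·13 = 7722; cumulative 9966; (A₁ × (((A₂ × A₃) × A₄) × A₅)): 11×22 by 22×13 → 11×13, cost 11·22·13 = 3146; cumulative 13112. Total 13112.
Order (2) = (((A₁ × A₂) × A₃) × (A₄ × A₅)): (A₁ × A₂): 11×22 by 22×7 → 11×7, cost 11·22·7 = 1694; ((A₁ × A₂) × A₃): 11×7 by 7×3 → 11×3, cost 11·7·3 = 231; cumulative 1925; (A₄ × A₅): 3×27 by 27×13 → 3×13, cost 3·27·13 = 1053; (((A₁ × A₂) × A₃) × (A₄ × A₅)): 11×3 by 3×13 → 11×13, cost 11·3·13 = 429; cumulative 3407. Total 3407.
Difference: |13112 − 3407| = 9705.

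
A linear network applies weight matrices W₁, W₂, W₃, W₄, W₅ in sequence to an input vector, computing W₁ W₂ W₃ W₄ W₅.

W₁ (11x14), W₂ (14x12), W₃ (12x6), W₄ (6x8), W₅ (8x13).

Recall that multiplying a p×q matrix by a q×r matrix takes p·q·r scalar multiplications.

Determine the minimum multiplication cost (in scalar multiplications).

3414

Adjacent pairs: W₁W₂ = 11·14·12 = 1848; W₂W₃ = 14·12·6 = 1008; W₃W₄ = 12·6·8 = 576; W₄W₅ = 6·8·13 = 624.
Length 3: W₁..W₃: k=1: 0+1008+11·14·6=1932; k=2: 1848+0+11·12·6=2640 → min 1932 | W₂..W₄: k=2: 0+576+14·12·8=1920; k=3: 1008+0+14·6·8=1680 → min 1680 | W₃..W₅: k=3: 0+624+12·6·13=1560; k=4: 576+0+12·8·13=1824 → min 1560.
Length 4: W₁..W₄: k=1: 0+1680+11·14·8=2912; k=2: 1848+576+11·12·8=3480; k=3: 1932+0+11·6·8=2460 → min 2460 | W₂..W₅: k=2: 0+1560+14·12·13=3744; k=3: 1008+624+14·6·13=2724; k=4: 1680+0+14·8·13=3136 → min 2724.
Length 5: W₁..W₅: k=1: 0+2724+11·14·13=4726; k=2: 1848+1560+11·12·13=5124; k=3: 1932+624+11·6·13=3414; k=4: 2460+0+11·8·13=3604 → min 3414.
Optimal order: ((W₁ (W₂ W₃)) (W₄ W₅)) with cost 3414.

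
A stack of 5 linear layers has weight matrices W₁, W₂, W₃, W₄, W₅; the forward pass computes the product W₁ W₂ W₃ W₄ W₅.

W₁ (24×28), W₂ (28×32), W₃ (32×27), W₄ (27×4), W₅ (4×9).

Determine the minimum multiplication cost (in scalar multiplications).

10592

Adjacent pairs: W₁W₂ = 24·28·32 = 21504; W₂W₃ = 28·32·27 = 24192; W₃W₄ = 32·27·4 = 3456; W₄W₅ = 27·4·9 = 972.
Length 3: W₁..W₃: k=1: 0+24192+24·28·27=42336; k=2: 21504+0+24·32·27=42240 → min 42240 | W₂..W₄: k=2: 0+3456+28·32·4=7040; k=3: 24192+0+28·27·4=27216 → min 7040 | W₃..W₅: k=3: 0+972+32·27·9=8748; k=4: 3456+0+32·4·9=4608 → min 4608.
Length 4: W₁..W₄: k=1: 0+7040+24·28·4=9728; k=2: 21504+3456+24·32·4=28032; k=3: 42240+0+24·27·4=44832 → min 9728 | W₂..W₅: k=2: 0+4608+28·32·9=12672; k=3: 24192+972+28·27·9=31968; k=4: 7040+0+28·4·9=8048 → min 8048.
Length 5: W₁..W₅: k=1: 0+8048+24·28·9=14096; k=2: 21504+4608+24·32·9=33024; k=3: 42240+972+24·27·9=49044; k=4: 9728+0+24·4·9=10592 → min 10592.
Optimal order: ((W₁ (W₂ (W₃ W₄))) W₅) with cost 10592.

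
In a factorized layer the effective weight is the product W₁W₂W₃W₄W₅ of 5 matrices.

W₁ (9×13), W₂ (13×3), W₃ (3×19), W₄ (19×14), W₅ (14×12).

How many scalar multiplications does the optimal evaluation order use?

1977

Adjacent pairs: W₁W₂ = 9·13·3 = 351; W₂W₃ = 13·3·19 = 741; W₃W₄ = 3·19·14 = 798; W₄W₅ = 19·14·12 = 3192.
Length 3: W₁..W₃: k=1: 0+741+9·13·19=2964; k=2: 351+0+9·3·19=864 → min 864 | W₂..W₄: k=2: 0+798+13·3·14=1344; k=3: 741+0+13·19·14=4199 → min 1344 | W₃..W₅: k=3: 0+3192+3·19·12=3876; k=4: 798+0+3·14·12=1302 → min 1302.
Length 4: W₁..W₄: k=1: 0+1344+9·13·14=2982; k=2: 351+798+9·3·14=1527; k=3: 864+0+9·19·14=3258 → min 1527 | W₂..W₅: k=2: 0+1302+13·3·12=1770; k=3: 741+3192+13·19·12=6897; k=4: 1344+0+13·14·12=3528 → min 1770.
Length 5: W₁..W₅: k=1: 0+1770+9·13·12=3174; k=2: 351+1302+9·3·12=1977; k=3: 864+3192+9·19·12=6108; k=4: 1527+0+9·14·12=3039 → min 1977.
Optimal order: ((W₁W₂)((W₃W₄)W₅)) with cost 1977.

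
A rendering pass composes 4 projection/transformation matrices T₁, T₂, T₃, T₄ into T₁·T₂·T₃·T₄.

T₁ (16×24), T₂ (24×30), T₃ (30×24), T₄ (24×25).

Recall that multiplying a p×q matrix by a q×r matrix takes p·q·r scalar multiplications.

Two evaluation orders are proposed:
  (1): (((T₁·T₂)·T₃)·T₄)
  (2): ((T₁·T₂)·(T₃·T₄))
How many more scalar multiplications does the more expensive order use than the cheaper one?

8880

Order (1) = (((T₁·T₂)·T₃)·T₄): (T₁·T₂): 16×24 by 24×30 → 16×30, cost 16·24·30 = 11520; ((T₁·T₂)·T₃): 16×30 by 30×24 → 16×24, cost 16·30·24 = 11520; cumulative 23040; (((T₁·T₂)·T₃)·T₄): 16×24 by 24×25 → 16×25, cost 16·24·25 = 9600; cumulative 32640. Total 32640.
Order (2) = ((T₁·T₂)·(T₃·T₄)): (T₁·T₂): 16×24 by 24×30 → 16×30, cost 16·24·30 = 11520; (T₃·T₄): 30×24 by 24×25 → 30×25, cost 30·24·25 = 18000; ((T₁·T₂)·(T₃·T₄)): 16×30 by 30×25 → 16×25, cost 16·30·25 = 12000; cumulative 41520. Total 41520.
Difference: |32640 − 41520| = 8880.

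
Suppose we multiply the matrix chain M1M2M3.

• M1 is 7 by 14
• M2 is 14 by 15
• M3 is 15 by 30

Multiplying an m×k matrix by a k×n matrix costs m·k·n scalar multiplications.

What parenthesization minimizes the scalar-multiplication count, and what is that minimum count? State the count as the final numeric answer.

(M1(M2M3)): cost 9240.
((M1M2)M3): cost 4620.
Optimal: ((M1M2)M3) with cost 4620.

4620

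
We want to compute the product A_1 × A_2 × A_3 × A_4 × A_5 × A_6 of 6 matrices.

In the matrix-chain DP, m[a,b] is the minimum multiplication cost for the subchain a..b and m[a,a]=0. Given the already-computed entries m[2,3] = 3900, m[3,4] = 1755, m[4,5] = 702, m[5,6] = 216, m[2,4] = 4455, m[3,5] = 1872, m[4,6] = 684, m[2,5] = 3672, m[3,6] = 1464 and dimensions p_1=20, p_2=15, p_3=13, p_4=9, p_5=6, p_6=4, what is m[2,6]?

2664

m[2,6] = min over k∈[2,5] of m[2,k]+m[k+1,6]+p_{1}·p_k·p_{6}.
k=2: 0 + 1464 + 20·15·4 = 2664; k=3: 3900 + 684 + 20·13·4 = 5624; k=4: 4455 + 216 + 20·9·4 = 5391; k=5: 3672 + 0 + 20·6·4 = 4152.
Minimum: 2664 at k=2.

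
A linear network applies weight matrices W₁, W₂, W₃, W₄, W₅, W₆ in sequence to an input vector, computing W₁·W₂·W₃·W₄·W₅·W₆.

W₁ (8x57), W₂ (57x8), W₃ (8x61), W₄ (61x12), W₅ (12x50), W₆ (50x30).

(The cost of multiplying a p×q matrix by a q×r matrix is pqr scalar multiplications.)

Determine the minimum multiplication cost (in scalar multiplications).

Adjacent pairs: W₁W₂ = 8·57·8 = 3648; W₂W₃ = 57·8·61 = 27816; W₃W₄ = 8·61·12 = 5856; W₄W₅ = 61·12·50 = 36600; W₅W₆ = 12·50·30 = 18000.
Length 3: W₁..W₃: k=1: 0+27816+8·57·61=55632; k=2: 3648+0+8·8·61=7552 → min 7552 | W₂..W₄: k=2: 0+5856+57·8·12=11328; k=3: 27816+0+57·61·12=69540 → min 11328 | W₃..W₅: k=3: 0+36600+8·61·50=61000; k=4: 5856+0+8·12·50=10656 → min 10656 | W₄..W₆: k=4: 0+18000+61·12·30=39960; k=5: 36600+0+61·50·30=128100 → min 39960.
Length 4: W₁..W₄: k=1: 0+11328+8·57·12=16800; k=2: 3648+5856+8·8·12=10272; k=3: 7552+0+8·61·12=13408 → min 10272 | W₂..W₅: k=2: 0+10656+57·8·50=33456; k=3: 27816+36600+57·61·50=238266; k=4: 11328+0+57·12·50=45528 → min 33456 | W₃..W₆: k=3: 0+39960+8·61·30=54600; k=4: 5856+18000+8·12·30=26736; k=5: 10656+0+8·50·30=22656 → min 22656.
Length 5: W₁..W₅: k=1: 0+33456+8·57·50=56256; k=2: 3648+10656+8·8·50=17504; k=3: 7552+36600+8·61·50=68552; k=4: 10272+0+8·12·50=15072 → min 15072 | W₂..W₆: k=2: 0+22656+57·8·30=36336; k=3: 27816+39960+57·61·30=172086; k=4: 11328+18000+57·12·30=49848; k=5: 33456+0+57·50·30=118956 → min 36336.
Length 6: W₁..W₆: k=1: 0+36336+8·57·30=50016; k=2: 3648+22656+8·8·30=28224; k=3: 7552+39960+8·61·30=62152; k=4: 10272+18000+8·12·30=31152; k=5: 15072+0+8·50·30=27072 → min 27072.
Optimal order: ((((W₁·W₂)·(W₃·W₄))·W₅)·W₆) with cost 27072.

27072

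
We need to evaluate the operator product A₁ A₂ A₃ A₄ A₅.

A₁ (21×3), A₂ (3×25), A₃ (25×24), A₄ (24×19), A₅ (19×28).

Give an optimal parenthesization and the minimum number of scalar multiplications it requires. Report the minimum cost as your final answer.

Adjacent pairs: A₁A₂ = 21·3·25 = 1575; A₂A₃ = 3·25·24 = 1800; A₃A₄ = 25·24·19 = 11400; A₄A₅ = 24·19·28 = 12768.
Length 3: A₁..A₃: k=1: 0+1800+21·3·24=3312; k=2: 1575+0+21·25·24=14175 → min 3312 | A₂..A₄: k=2: 0+11400+3·25·19=12825; k=3: 1800+0+3·24·19=3168 → min 3168 | A₃..A₅: k=3: 0+12768+25·24·28=29568; k=4: 11400+0+25·19·28=24700 → min 24700.
Length 4: A₁..A₄: k=1: 0+3168+21·3·19=4365; k=2: 1575+11400+21·25·19=22950; k=3: 3312+0+21·24·19=12888 → min 4365 | A₂..A₅: k=2: 0+24700+3·25·28=26800; k=3: 1800+12768+3·24·28=16584; k=4: 3168+0+3·19·28=4764 → min 4764.
Length 5: A₁..A₅: k=1: 0+4764+21·3·28=6528; k=2: 1575+24700+21·25·28=40975; k=3: 3312+12768+21·24·28=30192; k=4: 4365+0+21·19·28=15537 → min 6528.
Optimal parenthesization: (A₁ (((A₂ A₃) A₄) A₅)) with cost 6528.

6528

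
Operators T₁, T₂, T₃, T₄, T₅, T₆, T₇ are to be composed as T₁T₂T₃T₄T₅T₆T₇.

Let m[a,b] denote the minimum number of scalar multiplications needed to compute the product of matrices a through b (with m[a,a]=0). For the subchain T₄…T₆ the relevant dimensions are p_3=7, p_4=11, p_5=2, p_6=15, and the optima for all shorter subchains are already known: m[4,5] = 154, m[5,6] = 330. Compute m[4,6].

m[4,6] = min over k∈[4,5] of m[4,k]+m[k+1,6]+p_{3}·p_k·p_{6}.
k=4: 0 + 330 + 7·11·15 = 1485; k=5: 154 + 0 + 7·2·15 = 364.
Minimum: 364 at k=5.

364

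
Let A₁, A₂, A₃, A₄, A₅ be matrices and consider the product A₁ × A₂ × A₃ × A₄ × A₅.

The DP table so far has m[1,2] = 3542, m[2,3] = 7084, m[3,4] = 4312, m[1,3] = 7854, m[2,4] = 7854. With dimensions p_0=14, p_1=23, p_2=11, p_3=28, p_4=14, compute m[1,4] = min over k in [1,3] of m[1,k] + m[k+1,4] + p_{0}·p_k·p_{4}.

10010

m[1,4] = min over k∈[1,3] of m[1,k]+m[k+1,4]+p_{0}·p_k·p_{4}.
k=1: 0 + 7854 + 14·23·14 = 12362; k=2: 3542 + 4312 + 14·11·14 = 10010; k=3: 7854 + 0 + 14·28·14 = 13342.
Minimum: 10010 at k=2.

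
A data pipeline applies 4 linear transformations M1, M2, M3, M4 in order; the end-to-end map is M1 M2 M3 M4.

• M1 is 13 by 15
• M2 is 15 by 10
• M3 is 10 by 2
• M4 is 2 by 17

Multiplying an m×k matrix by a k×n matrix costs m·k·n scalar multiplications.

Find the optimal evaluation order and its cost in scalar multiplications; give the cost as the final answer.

1132

Adjacent pairs: M1M2 = 13·15·10 = 1950; M2M3 = 15·10·2 = 300; M3M4 = 10·2·17 = 340.
Length 3: M1..M3: k=1: 0+300+13·15·2=690; k=2: 1950+0+13·10·2=2210 → min 690 | M2..M4: k=2: 0+340+15·10·17=2890; k=3: 300+0+15·2·17=810 → min 810.
Length 4: M1..M4: k=1: 0+810+13·15·17=4125; k=2: 1950+340+13·10·17=4500; k=3: 690+0+13·2·17=1132 → min 1132.
Optimal parenthesization: ((M1 (M2 M3)) M4) with cost 1132.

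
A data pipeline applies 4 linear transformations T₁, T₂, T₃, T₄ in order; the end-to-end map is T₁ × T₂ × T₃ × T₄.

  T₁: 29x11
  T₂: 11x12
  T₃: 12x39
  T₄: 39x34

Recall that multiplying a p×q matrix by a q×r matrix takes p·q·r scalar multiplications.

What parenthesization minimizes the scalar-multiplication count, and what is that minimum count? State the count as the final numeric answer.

30580

Adjacent pairs: T₁T₂ = 29·11·12 = 3828; T₂T₃ = 11·12·39 = 5148; T₃T₄ = 12·39·34 = 15912.
Length 3: T₁..T₃: k=1: 0+5148+29·11·39=17589; k=2: 3828+0+29·12·39=17400 → min 17400 | T₂..T₄: k=2: 0+15912+11·12·34=20400; k=3: 5148+0+11·39·34=19734 → min 19734.
Length 4: T₁..T₄: k=1: 0+19734+29·11·34=30580; k=2: 3828+15912+29·12·34=31572; k=3: 17400+0+29·39·34=55854 → min 30580.
Optimal parenthesization: (T₁ × ((T₂ × T₃) × T₄)) with cost 30580.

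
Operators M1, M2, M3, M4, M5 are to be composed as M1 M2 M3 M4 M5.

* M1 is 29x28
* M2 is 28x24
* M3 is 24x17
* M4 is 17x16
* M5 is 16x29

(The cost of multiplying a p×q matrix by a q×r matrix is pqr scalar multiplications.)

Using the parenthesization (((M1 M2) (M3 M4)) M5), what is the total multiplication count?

50608

(M1 M2): 29×28 by 28×24 → 29×24, cost 29·28·24 = 19488
(M3 M4): 24×17 by 17×16 → 24×16, cost 24·17·16 = 6528
((M1 M2) (M3 M4)): 29×24 by 24×16 → 29×16, cost 29·24·16 = 11136; cumulative 37152
(((M1 M2) (M3 M4)) M5): 29×16 by 16×29 → 29×29, cost 29·16·29 = 13456; cumulative 50608
Total: 50608 scalar multiplications.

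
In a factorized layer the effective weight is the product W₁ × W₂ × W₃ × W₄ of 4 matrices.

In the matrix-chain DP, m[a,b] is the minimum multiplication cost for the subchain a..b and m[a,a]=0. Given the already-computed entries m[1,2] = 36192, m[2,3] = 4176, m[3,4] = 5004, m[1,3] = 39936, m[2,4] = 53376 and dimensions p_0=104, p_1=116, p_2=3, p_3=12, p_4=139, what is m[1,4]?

m[1,4] = min over k∈[1,3] of m[1,k]+m[k+1,4]+p_{0}·p_k·p_{4}.
k=1: 0 + 53376 + 104·116·139 = 1730272; k=2: 36192 + 5004 + 104·3·139 = 84564; k=3: 39936 + 0 + 104·12·139 = 213408.
Minimum: 84564 at k=2.

84564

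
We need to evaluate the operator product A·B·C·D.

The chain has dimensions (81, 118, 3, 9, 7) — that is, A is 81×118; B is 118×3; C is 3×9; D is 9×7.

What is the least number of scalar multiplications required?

Adjacent pairs: AB = 81·118·3 = 28674; BC = 118·3·9 = 3186; CD = 3·9·7 = 189.
Length 3: A..C: k=1: 0+3186+81·118·9=89208; k=2: 28674+0+81·3·9=30861 → min 30861 | B..D: k=2: 0+189+118·3·7=2667; k=3: 3186+0+118·9·7=10620 → min 2667.
Length 4: A..D: k=1: 0+2667+81·118·7=69573; k=2: 28674+189+81·3·7=30564; k=3: 30861+0+81·9·7=35964 → min 30564.
Optimal order: ((A·B)·(C·D)) with cost 30564.

30564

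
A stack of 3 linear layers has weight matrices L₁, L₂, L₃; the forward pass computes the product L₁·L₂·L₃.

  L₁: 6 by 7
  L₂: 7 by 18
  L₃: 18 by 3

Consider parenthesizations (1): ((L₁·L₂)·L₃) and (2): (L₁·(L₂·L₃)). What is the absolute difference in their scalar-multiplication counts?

576

Order (1) = ((L₁·L₂)·L₃): (L₁·L₂): 6×7 by 7×18 → 6×18, cost 6·7·18 = 756; ((L₁·L₂)·L₃): 6×18 by 18×3 → 6×3, cost 6·18·3 = 324; cumulative 1080. Total 1080.
Order (2) = (L₁·(L₂·L₃)): (L₂·L₃): 7×18 by 18×3 → 7×3, cost 7·18·3 = 378; (L₁·(L₂·L₃)): 6×7 by 7×3 → 6×3, cost 6·7·3 = 126; cumulative 504. Total 504.
Difference: |1080 − 504| = 576.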